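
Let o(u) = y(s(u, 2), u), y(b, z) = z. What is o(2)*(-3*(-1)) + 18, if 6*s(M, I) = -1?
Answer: 24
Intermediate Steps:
s(M, I) = -⅙ (s(M, I) = (⅙)*(-1) = -⅙)
o(u) = u
o(2)*(-3*(-1)) + 18 = 2*(-3*(-1)) + 18 = 2*3 + 18 = 6 + 18 = 24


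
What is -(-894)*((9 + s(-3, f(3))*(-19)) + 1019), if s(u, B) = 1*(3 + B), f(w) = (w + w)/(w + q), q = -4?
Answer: 969990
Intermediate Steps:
f(w) = 2*w/(-4 + w) (f(w) = (w + w)/(w - 4) = (2*w)/(-4 + w) = 2*w/(-4 + w))
s(u, B) = 3 + B
-(-894)*((9 + s(-3, f(3))*(-19)) + 1019) = -(-894)*((9 + (3 + 2*3/(-4 + 3))*(-19)) + 1019) = -(-894)*((9 + (3 + 2*3/(-1))*(-19)) + 1019) = -(-894)*((9 + (3 + 2*3*(-1))*(-19)) + 1019) = -(-894)*((9 + (3 - 6)*(-19)) + 1019) = -(-894)*((9 - 3*(-19)) + 1019) = -(-894)*((9 + 57) + 1019) = -(-894)*(66 + 1019) = -(-894)*1085 = -1*(-969990) = 969990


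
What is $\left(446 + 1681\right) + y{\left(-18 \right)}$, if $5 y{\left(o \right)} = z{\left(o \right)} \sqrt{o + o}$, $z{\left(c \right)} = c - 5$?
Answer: $2127 - \frac{138 i}{5} \approx 2127.0 - 27.6 i$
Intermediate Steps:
$z{\left(c \right)} = -5 + c$ ($z{\left(c \right)} = c - 5 = -5 + c$)
$y{\left(o \right)} = \frac{\sqrt{2} \sqrt{o} \left(-5 + o\right)}{5}$ ($y{\left(o \right)} = \frac{\left(-5 + o\right) \sqrt{o + o}}{5} = \frac{\left(-5 + o\right) \sqrt{2 o}}{5} = \frac{\left(-5 + o\right) \sqrt{2} \sqrt{o}}{5} = \frac{\sqrt{2} \sqrt{o} \left(-5 + o\right)}{5}$)
$\left(446 + 1681\right) + y{\left(-18 \right)} = \left(446 + 1681\right) + \frac{\sqrt{2} \sqrt{-18} \left(-5 - 18\right)}{5} = 2127 + \frac{1}{5} \sqrt{2} \cdot 3 i \sqrt{2} \left(-23\right) = 2127 - \frac{138 i}{5}$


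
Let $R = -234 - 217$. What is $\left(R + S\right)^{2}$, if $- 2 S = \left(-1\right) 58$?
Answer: $178084$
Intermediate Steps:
$R = -451$ ($R = -234 - 217 = -451$)
$S = 29$ ($S = - \frac{\left(-1\right) 58}{2} = \left(- \frac{1}{2}\right) \left(-58\right) = 29$)
$\left(R + S\right)^{2} = \left(-451 + 29\right)^{2} = \left(-422\right)^{2} = 178084$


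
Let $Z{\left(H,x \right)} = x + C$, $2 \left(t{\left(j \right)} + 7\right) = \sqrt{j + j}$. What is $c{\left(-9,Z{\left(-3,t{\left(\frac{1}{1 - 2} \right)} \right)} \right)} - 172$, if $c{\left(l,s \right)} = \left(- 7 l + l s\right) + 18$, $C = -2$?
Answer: $-10 - \frac{9 i \sqrt{2}}{2} \approx -10.0 - 6.364 i$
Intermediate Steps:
$t{\left(j \right)} = -7 + \frac{\sqrt{2} \sqrt{j}}{2}$ ($t{\left(j \right)} = -7 + \frac{\sqrt{j + j}}{2} = -7 + \frac{\sqrt{2 j}}{2} = -7 + \frac{\sqrt{2} \sqrt{j}}{2}$)
$Z{\left(H,x \right)} = -2 + x$ ($Z{\left(H,x \right)} = x - 2 = -2 + x$)
$c{\left(l,s \right)} = 18 - 7 l + l s$
$c{\left(-9,Z{\left(-3,t{\left(\frac{1}{1 - 2} \right)} \right)} \right)} - 172 = \left(18 - -63 - 9 \left(-2 - \left(7 - \frac{\sqrt{2} \sqrt{\frac{1}{1 - 2}}}{2}\right)\right)\right) - 172 = \left(18 + 63 - 9 \left(-2 - \left(7 - \frac{\sqrt{2} \sqrt{\frac{1}{-1}}}{2}\right)\right)\right) - 172 = \left(18 + 63 - 9 \left(-2 - \left(7 - \frac{\sqrt{2} \sqrt{-1}}{2}\right)\right)\right) - 172 = \left(18 + 63 - 9 \left(-2 - \left(7 - \frac{\sqrt{2} i}{2}\right)\right)\right) - 172 = \left(18 + 63 - 9 \left(-2 - \left(7 - \frac{i \sqrt{2}}{2}\right)\right)\right) - 172 = \left(18 + 63 - 9 \left(-9 + \frac{i \sqrt{2}}{2}\right)\right) - 172 = \left(18 + 63 + \left(81 - \frac{9 i \sqrt{2}}{2}\right)\right) - 172 = \left(162 - \frac{9 i \sqrt{2}}{2}\right) - 172 = -10 - \frac{9 i \sqrt{2}}{2}$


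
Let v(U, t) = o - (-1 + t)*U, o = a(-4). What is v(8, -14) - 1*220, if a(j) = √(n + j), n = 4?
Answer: -100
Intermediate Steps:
a(j) = √(4 + j)
o = 0 (o = √(4 - 4) = √0 = 0)
v(U, t) = -U*(-1 + t) (v(U, t) = 0 - (-1 + t)*U = 0 - U*(-1 + t) = -U*(-1 + t))
v(8, -14) - 1*220 = 8*(1 - 1*(-14)) - 1*220 = 8*(1 + 14) - 220 = 8*15 - 220 = 120 - 220 = -100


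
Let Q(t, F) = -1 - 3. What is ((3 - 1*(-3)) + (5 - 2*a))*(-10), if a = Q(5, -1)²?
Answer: 210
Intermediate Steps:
Q(t, F) = -4
a = 16 (a = (-4)² = 16)
((3 - 1*(-3)) + (5 - 2*a))*(-10) = ((3 - 1*(-3)) + (5 - 2*16))*(-10) = ((3 + 3) + (5 - 32))*(-10) = (6 - 27)*(-10) = -21*(-10) = 210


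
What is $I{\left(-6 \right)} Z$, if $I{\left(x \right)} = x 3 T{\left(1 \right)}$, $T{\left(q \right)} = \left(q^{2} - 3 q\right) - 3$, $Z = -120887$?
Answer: $-10879830$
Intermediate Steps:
$T{\left(q \right)} = -3 + q^{2} - 3 q$
$I{\left(x \right)} = - 15 x$ ($I{\left(x \right)} = x 3 \left(-3 + 1^{2} - 3\right) = 3 x \left(-3 + 1 - 3\right) = 3 x \left(-5\right) = - 15 x$)
$I{\left(-6 \right)} Z = \left(-15\right) \left(-6\right) \left(-120887\right) = 90 \left(-120887\right) = -10879830$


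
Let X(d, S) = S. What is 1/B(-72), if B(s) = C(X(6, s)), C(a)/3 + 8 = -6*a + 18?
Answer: 1/1326 ≈ 0.00075415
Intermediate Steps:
C(a) = 30 - 18*a (C(a) = -24 + 3*(-6*a + 18) = -24 + 3*(18 - 6*a) = -24 + (54 - 18*a) = 30 - 18*a)
B(s) = 30 - 18*s
1/B(-72) = 1/(30 - 18*(-72)) = 1/(30 + 1296) = 1/1326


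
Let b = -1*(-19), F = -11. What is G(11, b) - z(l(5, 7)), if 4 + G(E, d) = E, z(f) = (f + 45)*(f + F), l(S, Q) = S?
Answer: 307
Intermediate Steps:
b = 19
z(f) = (-11 + f)*(45 + f) (z(f) = (f + 45)*(f - 11) = (45 + f)*(-11 + f) = (-11 + f)*(45 + f))
G(E, d) = -4 + E
G(11, b) - z(l(5, 7)) = (-4 + 11) - (-495 + 5² + 34*5) = 7 - (-495 + 25 + 170) = 7 - 1*(-300) = 7 + 300 = 307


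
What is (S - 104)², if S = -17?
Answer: 14641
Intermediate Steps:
(S - 104)² = (-17 - 104)² = (-121)² = 14641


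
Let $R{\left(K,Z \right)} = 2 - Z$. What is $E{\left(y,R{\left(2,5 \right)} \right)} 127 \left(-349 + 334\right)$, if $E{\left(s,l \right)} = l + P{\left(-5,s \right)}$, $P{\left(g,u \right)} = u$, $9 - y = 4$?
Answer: $-3810$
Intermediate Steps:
$y = 5$ ($y = 9 - 4 = 5$)
$E{\left(s,l \right)} = l + s$
$E{\left(y,R{\left(2,5 \right)} \right)} 127 \left(-349 + 334\right) = \left(\left(2 - 5\right) + 5\right) 127 \left(-349 + 334\right) = \left(\left(2 - 5\right) + 5\right) 127 \left(-15\right) = \left(-3 + 5\right) 127 \left(-15\right) = 2 \cdot 127 \left(-15\right) = 254 \left(-15\right) = -3810$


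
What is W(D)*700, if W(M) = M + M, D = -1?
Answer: -1400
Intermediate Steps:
W(M) = 2*M
W(D)*700 = (2*(-1))*700 = -2*700 = -1400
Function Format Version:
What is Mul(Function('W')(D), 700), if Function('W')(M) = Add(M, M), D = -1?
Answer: -1400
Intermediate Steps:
Function('W')(M) = Mul(2, M)
Mul(Function('W')(D), 700) = Mul(Mul(2, -1), 700) = Mul(-2, 700) = -1400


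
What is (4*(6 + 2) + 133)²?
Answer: 27225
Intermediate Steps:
(4*(6 + 2) + 133)² = (4*8 + 133)² = (32 + 133)² = 165² = 27225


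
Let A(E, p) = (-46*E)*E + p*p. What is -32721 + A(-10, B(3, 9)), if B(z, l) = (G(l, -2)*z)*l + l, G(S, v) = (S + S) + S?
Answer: 507323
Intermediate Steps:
G(S, v) = 3*S (G(S, v) = 2*S + S = 3*S)
B(z, l) = l + 3*z*l² (B(z, l) = ((3*l)*z)*l + l = (3*l*z)*l + l = 3*z*l² + l = l + 3*z*l²)
A(E, p) = p² - 46*E² (A(E, p) = -46*E² + p² = p² - 46*E²)
-32721 + A(-10, B(3, 9)) = -32721 + ((9*(1 + 3*9*3))² - 46*(-10)²) = -32721 + ((9*(1 + 81))² - 46*100) = -32721 + ((9*82)² - 4600) = -32721 + (738² - 4600) = -32721 + (544644 - 4600) = -32721 + 540044 = 507323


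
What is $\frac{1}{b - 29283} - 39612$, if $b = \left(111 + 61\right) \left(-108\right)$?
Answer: $- \frac{1895790709}{47859} \approx -39612.0$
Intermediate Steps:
$b = -18576$ ($b = 172 \left(-108\right) = -18576$)
$\frac{1}{b - 29283} - 39612 = \frac{1}{-18576 - 29283} - 39612 = \frac{1}{-47859} - 39612 = - \frac{1}{47859} - 39612 = - \frac{1895790709}{47859}$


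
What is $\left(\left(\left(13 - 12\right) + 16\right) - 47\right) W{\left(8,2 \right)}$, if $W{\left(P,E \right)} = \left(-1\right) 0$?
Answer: $0$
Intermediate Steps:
$W{\left(P,E \right)} = 0$
$\left(\left(\left(13 - 12\right) + 16\right) - 47\right) W{\left(8,2 \right)} = \left(\left(\left(13 - 12\right) + 16\right) - 47\right) 0 = \left(\left(1 + 16\right) - 47\right) 0 = \left(17 - 47\right) 0 = \left(-30\right) 0 = 0$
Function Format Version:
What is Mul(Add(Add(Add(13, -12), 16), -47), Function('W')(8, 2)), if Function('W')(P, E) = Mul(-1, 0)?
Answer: 0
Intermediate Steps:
Function('W')(P, E) = 0
Mul(Add(Add(Add(13, -12), 16), -47), Function('W')(8, 2)) = Mul(Add(Add(Add(13, -12), 16), -47), 0) = Mul(Add(Add(1, 16), -47), 0) = Mul(Add(17, -47), 0) = Mul(-30, 0) = 0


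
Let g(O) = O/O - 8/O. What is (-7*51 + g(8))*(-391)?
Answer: 139587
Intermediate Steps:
g(O) = 1 - 8/O
(-7*51 + g(8))*(-391) = (-7*51 + (-8 + 8)/8)*(-391) = (-357 + (⅛)*0)*(-391) = (-357 + 0)*(-391) = -357*(-391) = 139587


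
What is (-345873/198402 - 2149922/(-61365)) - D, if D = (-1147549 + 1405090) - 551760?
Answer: 1194167874176623/4058312910 ≈ 2.9425e+5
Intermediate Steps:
D = -294219 (D = 257541 - 551760 = -294219)
(-345873/198402 - 2149922/(-61365)) - D = (-345873/198402 - 2149922/(-61365)) - 1*(-294219) = (-345873*1/198402 - 2149922*(-1/61365)) + 294219 = (-115291/66134 + 2149922/61365) + 294219 = 135108109333/4058312910 + 294219 = 1194167874176623/4058312910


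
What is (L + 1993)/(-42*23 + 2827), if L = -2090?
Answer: -97/1861 ≈ -0.052123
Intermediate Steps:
(L + 1993)/(-42*23 + 2827) = (-2090 + 1993)/(-42*23 + 2827) = -97/(-966 + 2827) = -97/1861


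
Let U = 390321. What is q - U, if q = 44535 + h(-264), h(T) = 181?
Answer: -345605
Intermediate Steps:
q = 44716 (q = 44535 + 181 = 44716)
q - U = 44716 - 1*390321 = 44716 - 390321 = -345605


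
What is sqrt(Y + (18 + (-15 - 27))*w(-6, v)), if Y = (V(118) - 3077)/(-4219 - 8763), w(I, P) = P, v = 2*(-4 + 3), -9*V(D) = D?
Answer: sqrt(73167006370)/38946 ≈ 6.9454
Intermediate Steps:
V(D) = -D/9
v = -2 (v = 2*(-1) = -2)
Y = 27811/116838 (Y = (-1/9*118 - 3077)/(-4219 - 8763) = (-118/9 - 3077)/(-12982) = -27811/9*(-1/12982) = 27811/116838 ≈ 0.23803)
sqrt(Y + (18 + (-15 - 27))*w(-6, v)) = sqrt(27811/116838 + (18 + (-15 - 27))*(-2)) = sqrt(27811/116838 + (18 - 42)*(-2)) = sqrt(27811/116838 - 24*(-2)) = sqrt(27811/116838 + 48) = sqrt(5636035/116838) = sqrt(73167006370)/38946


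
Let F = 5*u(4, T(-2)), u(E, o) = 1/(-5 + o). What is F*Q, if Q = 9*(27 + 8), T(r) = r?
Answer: -225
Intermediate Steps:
Q = 315 (Q = 9*35 = 315)
F = -5/7 (F = 5/(-5 - 2) = 5/(-7) = 5*(-⅐) = -5/7 ≈ -0.71429)
F*Q = -5/7*315 = -225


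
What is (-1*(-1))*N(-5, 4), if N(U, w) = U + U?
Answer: -10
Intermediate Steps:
N(U, w) = 2*U
(-1*(-1))*N(-5, 4) = (-1*(-1))*(2*(-5)) = 1*(-10) = -10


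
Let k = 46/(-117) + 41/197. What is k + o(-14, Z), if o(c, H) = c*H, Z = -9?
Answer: 2899909/23049 ≈ 125.81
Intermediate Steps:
o(c, H) = H*c
k = -4265/23049 (k = 46*(-1/117) + 41*(1/197) = -46/117 + 41/197 = -4265/23049 ≈ -0.18504)
k + o(-14, Z) = -4265/23049 - 9*(-14) = -4265/23049 + 126 = 2899909/23049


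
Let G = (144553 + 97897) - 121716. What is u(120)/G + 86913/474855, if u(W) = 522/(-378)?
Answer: 73448888729/401318004990 ≈ 0.18302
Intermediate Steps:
u(W) = -29/21 (u(W) = 522*(-1/378) = -29/21)
G = 120734 (G = 242450 - 121716 = 120734)
u(120)/G + 86913/474855 = -29/21/120734 + 86913/474855 = -29/21*1/120734 + 86913*(1/474855) = -29/2535414 + 28971/158285 = 73448888729/401318004990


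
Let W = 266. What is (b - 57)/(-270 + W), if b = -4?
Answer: 61/4 ≈ 15.250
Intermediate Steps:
(b - 57)/(-270 + W) = (-4 - 57)/(-270 + 266) = -61/(-4) = -61*(-¼) = 61/4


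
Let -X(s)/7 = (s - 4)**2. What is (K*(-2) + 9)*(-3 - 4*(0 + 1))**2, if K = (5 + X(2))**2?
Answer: -51401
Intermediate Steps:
X(s) = -7*(-4 + s)**2 (X(s) = -7*(s - 4)**2 = -7*(-4 + s)**2)
K = 529 (K = (5 - 7*(-4 + 2)**2)**2 = (5 - 7*(-2)**2)**2 = (5 - 7*4)**2 = (5 - 28)**2 = (-23)**2 = 529)
(K*(-2) + 9)*(-3 - 4*(0 + 1))**2 = (529*(-2) + 9)*(-3 - 4*(0 + 1))**2 = (-1058 + 9)*(-3 - 4*1)**2 = -1049*(-3 - 4)**2 = -1049*(-7)**2 = -1049*49 = -51401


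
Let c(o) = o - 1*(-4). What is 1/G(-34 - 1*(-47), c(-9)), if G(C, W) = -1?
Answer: -1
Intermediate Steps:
c(o) = 4 + o (c(o) = o + 4 = 4 + o)
1/G(-34 - 1*(-47), c(-9)) = 1/(-1) = -1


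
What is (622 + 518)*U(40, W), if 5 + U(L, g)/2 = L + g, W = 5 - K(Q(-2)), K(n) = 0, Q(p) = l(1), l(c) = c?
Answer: 91200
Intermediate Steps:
Q(p) = 1
W = 5 (W = 5 - 1*0 = 5 + 0 = 5)
U(L, g) = -10 + 2*L + 2*g (U(L, g) = -10 + 2*(L + g) = -10 + (2*L + 2*g) = -10 + 2*L + 2*g)
(622 + 518)*U(40, W) = (622 + 518)*(-10 + 2*40 + 2*5) = 1140*(-10 + 80 + 10) = 1140*80 = 91200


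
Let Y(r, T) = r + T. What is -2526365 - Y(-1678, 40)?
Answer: -2524727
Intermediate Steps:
Y(r, T) = T + r
-2526365 - Y(-1678, 40) = -2526365 - (40 - 1678) = -2526365 - 1*(-1638) = -2526365 + 1638 = -2524727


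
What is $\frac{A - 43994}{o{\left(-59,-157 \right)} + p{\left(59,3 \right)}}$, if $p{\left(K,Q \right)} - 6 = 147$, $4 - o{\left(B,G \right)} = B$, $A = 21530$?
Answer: $-104$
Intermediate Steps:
$o{\left(B,G \right)} = 4 - B$
$p{\left(K,Q \right)} = 153$ ($p{\left(K,Q \right)} = 6 + 147 = 153$)
$\frac{A - 43994}{o{\left(-59,-157 \right)} + p{\left(59,3 \right)}} = \frac{21530 - 43994}{\left(4 - -59\right) + 153} = - \frac{22464}{\left(4 + 59\right) + 153} = - \frac{22464}{63 + 153} = - \frac{22464}{216} = \left(-22464\right) \frac{1}{216} = -104$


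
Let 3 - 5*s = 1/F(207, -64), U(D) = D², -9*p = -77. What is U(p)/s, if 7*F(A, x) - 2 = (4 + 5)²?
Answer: 20335/162 ≈ 125.52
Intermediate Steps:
p = 77/9 (p = -⅑*(-77) = 77/9 ≈ 8.5556)
F(A, x) = 83/7 (F(A, x) = 2/7 + (4 + 5)²/7 = 2/7 + (⅐)*9² = 2/7 + (⅐)*81 = 2/7 + 81/7 = 83/7)
s = 242/415 (s = ⅗ - 1/(5*83/7) = ⅗ - ⅕*7/83 = ⅗ - 7/415 = 242/415 ≈ 0.58313)
U(p)/s = (77/9)²/(242/415) = (5929/81)*(415/242) = 20335/162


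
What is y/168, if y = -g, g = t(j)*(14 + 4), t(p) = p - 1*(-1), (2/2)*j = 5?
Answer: -9/14 ≈ -0.64286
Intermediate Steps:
j = 5
t(p) = 1 + p (t(p) = p + 1 = 1 + p)
g = 108 (g = (1 + 5)*(14 + 4) = 6*18 = 108)
y = -108 (y = -1*108 = -108)
y/168 = -108/168 = -108*1/168 = -9/14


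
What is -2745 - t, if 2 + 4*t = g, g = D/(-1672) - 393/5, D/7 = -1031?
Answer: -91155069/33440 ≈ -2725.9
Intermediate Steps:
D = -7217 (D = 7*(-1031) = -7217)
g = -621011/8360 (g = -7217/(-1672) - 393/5 = -7217*(-1/1672) - 393*⅕ = 7217/1672 - 393/5 = -621011/8360 ≈ -74.284)
t = -637731/33440 (t = -½ + (¼)*(-621011/8360) = -½ - 621011/33440 = -637731/33440 ≈ -19.071)
-2745 - t = -2745 - 1*(-637731/33440) = -2745 + 637731/33440 = -91155069/33440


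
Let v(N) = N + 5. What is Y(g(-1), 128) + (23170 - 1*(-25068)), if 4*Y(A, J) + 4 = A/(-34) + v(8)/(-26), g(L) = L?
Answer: 820027/17 ≈ 48237.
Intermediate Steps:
v(N) = 5 + N
Y(A, J) = -9/8 - A/136 (Y(A, J) = -1 + (A/(-34) + (5 + 8)/(-26))/4 = -1 + (A*(-1/34) + 13*(-1/26))/4 = -1 + (-A/34 - 1/2)/4 = -1 + (-1/2 - A/34)/4 = -1 + (-1/8 - A/136) = -9/8 - A/136)
Y(g(-1), 128) + (23170 - 1*(-25068)) = (-9/8 - 1/136*(-1)) + (23170 - 1*(-25068)) = (-9/8 + 1/136) + (23170 + 25068) = -19/17 + 48238 = 820027/17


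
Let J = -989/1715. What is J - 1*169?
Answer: -290824/1715 ≈ -169.58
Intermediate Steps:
J = -989/1715 (J = -989*1/1715 = -989/1715 ≈ -0.57668)
J - 1*169 = -989/1715 - 1*169 = -989/1715 - 169 = -290824/1715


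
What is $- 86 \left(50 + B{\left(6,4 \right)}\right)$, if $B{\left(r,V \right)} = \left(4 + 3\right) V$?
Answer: $-6708$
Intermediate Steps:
$B{\left(r,V \right)} = 7 V$
$- 86 \left(50 + B{\left(6,4 \right)}\right) = - 86 \left(50 + 7 \cdot 4\right) = - 86 \left(50 + 28\right) = \left(-86\right) 78 = -6708$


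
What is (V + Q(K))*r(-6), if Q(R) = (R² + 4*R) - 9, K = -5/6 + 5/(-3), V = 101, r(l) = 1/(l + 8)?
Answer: 353/8 ≈ 44.125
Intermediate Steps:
r(l) = 1/(8 + l)
K = -5/2 (K = -5*⅙ + 5*(-⅓) = -⅚ - 5/3 = -5/2 ≈ -2.5000)
Q(R) = -9 + R² + 4*R
(V + Q(K))*r(-6) = (101 + (-9 + (-5/2)² + 4*(-5/2)))/(8 - 6) = (101 + (-9 + 25/4 - 10))/2 = (101 - 51/4)*(½) = (353/4)*(½) = 353/8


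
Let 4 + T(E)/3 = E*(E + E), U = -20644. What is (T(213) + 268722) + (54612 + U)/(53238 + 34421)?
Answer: 4310626444/7969 ≈ 5.4092e+5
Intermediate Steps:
T(E) = -12 + 6*E**2 (T(E) = -12 + 3*(E*(E + E)) = -12 + 3*(E*(2*E)) = -12 + 3*(2*E**2) = -12 + 6*E**2)
(T(213) + 268722) + (54612 + U)/(53238 + 34421) = ((-12 + 6*213**2) + 268722) + (54612 - 20644)/(53238 + 34421) = ((-12 + 6*45369) + 268722) + 33968/87659 = ((-12 + 272214) + 268722) + 33968*(1/87659) = (272202 + 268722) + 3088/7969 = 540924 + 3088/7969 = 4310626444/7969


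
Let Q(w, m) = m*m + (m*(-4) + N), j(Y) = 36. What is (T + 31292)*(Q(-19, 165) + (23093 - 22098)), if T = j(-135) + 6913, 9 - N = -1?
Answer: 1054304370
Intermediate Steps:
N = 10 (N = 9 - 1*(-1) = 9 + 1 = 10)
T = 6949 (T = 36 + 6913 = 6949)
Q(w, m) = 10 + m² - 4*m (Q(w, m) = m*m + (m*(-4) + 10) = m² + (-4*m + 10) = m² + (10 - 4*m) = 10 + m² - 4*m)
(T + 31292)*(Q(-19, 165) + (23093 - 22098)) = (6949 + 31292)*((10 + 165² - 4*165) + (23093 - 22098)) = 38241*((10 + 27225 - 660) + 995) = 38241*(26575 + 995) = 38241*27570 = 1054304370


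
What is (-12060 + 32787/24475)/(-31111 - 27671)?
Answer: 98378571/479563150 ≈ 0.20514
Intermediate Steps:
(-12060 + 32787/24475)/(-31111 - 27671) = (-12060 + 32787*(1/24475))/(-58782) = (-12060 + 32787/24475)*(-1/58782) = -295135713/24475*(-1/58782) = 98378571/479563150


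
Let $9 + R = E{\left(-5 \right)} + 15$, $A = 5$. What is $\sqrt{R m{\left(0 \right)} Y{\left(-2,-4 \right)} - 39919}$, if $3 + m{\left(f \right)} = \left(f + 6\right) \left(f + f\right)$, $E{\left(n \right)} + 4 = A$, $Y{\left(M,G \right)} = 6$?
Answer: $i \sqrt{40045} \approx 200.11 i$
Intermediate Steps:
$E{\left(n \right)} = 1$ ($E{\left(n \right)} = -4 + 5 = 1$)
$R = 7$ ($R = -9 + \left(1 + 15\right) = -9 + 16 = 7$)
$m{\left(f \right)} = -3 + 2 f \left(6 + f\right)$ ($m{\left(f \right)} = -3 + \left(f + 6\right) \left(f + f\right) = -3 + \left(6 + f\right) 2 f = -3 + 2 f \left(6 + f\right)$)
$\sqrt{R m{\left(0 \right)} Y{\left(-2,-4 \right)} - 39919} = \sqrt{7 \left(-3 + 2 \cdot 0^{2} + 12 \cdot 0\right) 6 - 39919} = \sqrt{7 \left(-3 + 2 \cdot 0 + 0\right) 6 - 39919} = \sqrt{7 \left(-3 + 0 + 0\right) 6 - 39919} = \sqrt{7 \left(-3\right) 6 - 39919} = \sqrt{\left(-21\right) 6 - 39919} = \sqrt{-126 - 39919} = \sqrt{-40045} = i \sqrt{40045}$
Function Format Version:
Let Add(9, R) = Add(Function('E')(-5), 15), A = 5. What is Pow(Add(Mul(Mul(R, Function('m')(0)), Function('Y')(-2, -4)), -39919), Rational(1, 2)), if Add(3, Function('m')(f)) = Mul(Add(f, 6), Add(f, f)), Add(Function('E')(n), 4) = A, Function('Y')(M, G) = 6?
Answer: Mul(I, Pow(40045, Rational(1, 2))) ≈ Mul(200.11, I)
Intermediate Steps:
Function('E')(n) = 1 (Function('E')(n) = Add(-4, 5) = 1)
R = 7 (R = Add(-9, Add(1, 15)) = Add(-9, 16) = 7)
Function('m')(f) = Add(-3, Mul(2, f, Add(6, f))) (Function('m')(f) = Add(-3, Mul(Add(f, 6), Add(f, f))) = Add(-3, Mul(Add(6, f), Mul(2, f))) = Add(-3, Mul(2, f, Add(6, f))))
Pow(Add(Mul(Mul(R, Function('m')(0)), Function('Y')(-2, -4)), -39919), Rational(1, 2)) = Pow(Add(Mul(Mul(7, Add(-3, Mul(2, Pow(0, 2)), Mul(12, 0))), 6), -39919), Rational(1, 2)) = Pow(Add(Mul(Mul(7, Add(-3, Mul(2, 0), 0)), 6), -39919), Rational(1, 2)) = Pow(Add(Mul(Mul(7, Add(-3, 0, 0)), 6), -39919), Rational(1, 2)) = Pow(Add(Mul(Mul(7, -3), 6), -39919), Rational(1, 2)) = Pow(Add(Mul(-21, 6), -39919), Rational(1, 2)) = Pow(Add(-126, -39919), Rational(1, 2)) = Pow(-40045, Rational(1, 2)) = Mul(I, Pow(40045, Rational(1, 2)))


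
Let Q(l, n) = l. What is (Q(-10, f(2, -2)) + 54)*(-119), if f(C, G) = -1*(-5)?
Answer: -5236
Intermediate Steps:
f(C, G) = 5
(Q(-10, f(2, -2)) + 54)*(-119) = (-10 + 54)*(-119) = 44*(-119) = -5236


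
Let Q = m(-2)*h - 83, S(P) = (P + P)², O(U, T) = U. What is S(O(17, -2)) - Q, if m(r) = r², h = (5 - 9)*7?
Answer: 1351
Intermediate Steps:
h = -28 (h = -4*7 = -28)
S(P) = 4*P² (S(P) = (2*P)² = 4*P²)
Q = -195 (Q = (-2)²*(-28) - 83 = 4*(-28) - 83 = -112 - 83 = -195)
S(O(17, -2)) - Q = 4*17² - 1*(-195) = 4*289 + 195 = 1156 + 195 = 1351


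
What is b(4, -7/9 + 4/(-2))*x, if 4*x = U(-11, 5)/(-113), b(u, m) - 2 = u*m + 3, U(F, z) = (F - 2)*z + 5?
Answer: -275/339 ≈ -0.81121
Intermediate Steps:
U(F, z) = 5 + z*(-2 + F) (U(F, z) = (-2 + F)*z + 5 = z*(-2 + F) + 5 = 5 + z*(-2 + F))
b(u, m) = 5 + m*u (b(u, m) = 2 + (u*m + 3) = 2 + (m*u + 3) = 2 + (3 + m*u) = 5 + m*u)
x = 15/113 (x = ((5 - 2*5 - 11*5)/(-113))/4 = ((5 - 10 - 55)*(-1/113))/4 = (-60*(-1/113))/4 = (¼)*(60/113) = 15/113 ≈ 0.13274)
b(4, -7/9 + 4/(-2))*x = (5 + (-7/9 + 4/(-2))*4)*(15/113) = (5 + (-7*⅑ + 4*(-½))*4)*(15/113) = (5 + (-7/9 - 2)*4)*(15/113) = (5 - 25/9*4)*(15/113) = (5 - 100/9)*(15/113) = -55/9*15/113 = -275/339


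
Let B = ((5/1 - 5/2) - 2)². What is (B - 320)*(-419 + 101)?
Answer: 203361/2 ≈ 1.0168e+5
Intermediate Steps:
B = ¼ (B = ((5*1 - 5*½) - 2)² = ((5 - 5/2) - 2)² = (5/2 - 2)² = (½)² = ¼ ≈ 0.25000)
(B - 320)*(-419 + 101) = (¼ - 320)*(-419 + 101) = -1279/4*(-318) = 203361/2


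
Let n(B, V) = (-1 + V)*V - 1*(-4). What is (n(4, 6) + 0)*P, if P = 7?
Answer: 238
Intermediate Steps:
n(B, V) = 4 + V*(-1 + V) (n(B, V) = V*(-1 + V) + 4 = 4 + V*(-1 + V))
(n(4, 6) + 0)*P = ((4 + 6**2 - 1*6) + 0)*7 = ((4 + 36 - 6) + 0)*7 = (34 + 0)*7 = 34*7 = 238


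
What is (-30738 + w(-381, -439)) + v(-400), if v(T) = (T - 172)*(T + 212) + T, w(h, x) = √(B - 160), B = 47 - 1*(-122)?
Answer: 76401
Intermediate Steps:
B = 169 (B = 47 + 122 = 169)
w(h, x) = 3 (w(h, x) = √(169 - 160) = √9 = 3)
v(T) = T + (-172 + T)*(212 + T) (v(T) = (-172 + T)*(212 + T) + T = T + (-172 + T)*(212 + T))
(-30738 + w(-381, -439)) + v(-400) = (-30738 + 3) + (-36464 + (-400)² + 41*(-400)) = -30735 + (-36464 + 160000 - 16400) = -30735 + 107136 = 76401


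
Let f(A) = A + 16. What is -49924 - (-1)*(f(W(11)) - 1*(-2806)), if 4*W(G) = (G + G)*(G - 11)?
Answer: -47102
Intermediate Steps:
W(G) = G*(-11 + G)/2 (W(G) = ((G + G)*(G - 11))/4 = ((2*G)*(-11 + G))/4 = (2*G*(-11 + G))/4 = G*(-11 + G)/2)
f(A) = 16 + A
-49924 - (-1)*(f(W(11)) - 1*(-2806)) = -49924 - (-1)*((16 + (1/2)*11*(-11 + 11)) - 1*(-2806)) = -49924 - (-1)*((16 + (1/2)*11*0) + 2806) = -49924 - (-1)*((16 + 0) + 2806) = -49924 - (-1)*(16 + 2806) = -49924 - (-1)*2822 = -49924 - 1*(-2822) = -49924 + 2822 = -47102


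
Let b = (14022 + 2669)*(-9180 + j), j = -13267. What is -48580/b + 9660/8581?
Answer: 3619660256800/3214982147537 ≈ 1.1259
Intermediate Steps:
b = -374662877 (b = (14022 + 2669)*(-9180 - 13267) = 16691*(-22447) = -374662877)
-48580/b + 9660/8581 = -48580/(-374662877) + 9660/8581 = -48580*(-1/374662877) + 9660*(1/8581) = 48580/374662877 + 9660/8581 = 3619660256800/3214982147537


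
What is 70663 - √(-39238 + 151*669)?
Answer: 70663 - √61781 ≈ 70415.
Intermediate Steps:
70663 - √(-39238 + 151*669) = 70663 - √(-39238 + 101019) = 70663 - √61781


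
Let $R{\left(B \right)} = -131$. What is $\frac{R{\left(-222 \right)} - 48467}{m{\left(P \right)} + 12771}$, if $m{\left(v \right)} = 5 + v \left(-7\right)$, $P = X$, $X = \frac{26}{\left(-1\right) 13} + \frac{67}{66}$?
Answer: $- \frac{3207468}{843671} \approx -3.8018$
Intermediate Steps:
$X = - \frac{65}{66}$ ($X = \frac{26}{-13} + 67 \cdot \frac{1}{66} = 26 \left(- \frac{1}{13}\right) + \frac{67}{66} = -2 + \frac{67}{66} = - \frac{65}{66} \approx -0.98485$)
$P = - \frac{65}{66} \approx -0.98485$
$m{\left(v \right)} = 5 - 7 v$
$\frac{R{\left(-222 \right)} - 48467}{m{\left(P \right)} + 12771} = \frac{-131 - 48467}{\left(5 - - \frac{455}{66}\right) + 12771} = - \frac{48598}{\left(5 + \frac{455}{66}\right) + 12771} = - \frac{48598}{\frac{785}{66} + 12771} = - \frac{48598}{\frac{843671}{66}} = \left(-48598\right) \frac{66}{843671} = - \frac{3207468}{843671}$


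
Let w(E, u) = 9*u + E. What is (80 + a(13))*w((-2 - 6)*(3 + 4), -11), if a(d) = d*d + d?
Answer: -40610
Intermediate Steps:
w(E, u) = E + 9*u
a(d) = d + d² (a(d) = d² + d = d + d²)
(80 + a(13))*w((-2 - 6)*(3 + 4), -11) = (80 + 13*(1 + 13))*((-2 - 6)*(3 + 4) + 9*(-11)) = (80 + 13*14)*(-8*7 - 99) = (80 + 182)*(-56 - 99) = 262*(-155) = -40610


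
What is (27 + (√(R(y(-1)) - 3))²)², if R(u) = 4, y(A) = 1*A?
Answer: 784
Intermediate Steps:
y(A) = A
(27 + (√(R(y(-1)) - 3))²)² = (27 + (√(4 - 3))²)² = (27 + (√1)²)² = (27 + 1²)² = (27 + 1)² = 28² = 784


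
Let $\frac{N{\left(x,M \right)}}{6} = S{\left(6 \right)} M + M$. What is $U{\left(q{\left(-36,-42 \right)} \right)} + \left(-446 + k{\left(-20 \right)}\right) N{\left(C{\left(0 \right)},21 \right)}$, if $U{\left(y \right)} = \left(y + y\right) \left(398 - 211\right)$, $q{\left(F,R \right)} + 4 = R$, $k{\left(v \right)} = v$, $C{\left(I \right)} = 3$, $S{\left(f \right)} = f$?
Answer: $-428216$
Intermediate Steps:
$q{\left(F,R \right)} = -4 + R$
$U{\left(y \right)} = 374 y$ ($U{\left(y \right)} = 2 y 187 = 374 y$)
$N{\left(x,M \right)} = 42 M$ ($N{\left(x,M \right)} = 6 \left(6 M + M\right) = 6 \cdot 7 M = 42 M$)
$U{\left(q{\left(-36,-42 \right)} \right)} + \left(-446 + k{\left(-20 \right)}\right) N{\left(C{\left(0 \right)},21 \right)} = 374 \left(-4 - 42\right) + \left(-446 - 20\right) 42 \cdot 21 = 374 \left(-46\right) - 411012 = -17204 - 411012 = -428216$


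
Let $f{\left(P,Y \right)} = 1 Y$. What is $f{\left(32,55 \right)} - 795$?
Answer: $-740$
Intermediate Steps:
$f{\left(P,Y \right)} = Y$
$f{\left(32,55 \right)} - 795 = 55 - 795 = -740$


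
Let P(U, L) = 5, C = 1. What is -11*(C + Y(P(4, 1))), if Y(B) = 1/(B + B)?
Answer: -121/10 ≈ -12.100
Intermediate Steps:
Y(B) = 1/(2*B)
-11*(C + Y(P(4, 1))) = -11*(1 + (1/2)/5) = -11*(1 + (1/2)*(1/5)) = -11*(1 + 1/10) = -11*11/10 = -121/10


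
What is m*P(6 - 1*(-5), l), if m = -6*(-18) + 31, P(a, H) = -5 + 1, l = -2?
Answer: -556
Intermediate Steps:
P(a, H) = -4
m = 139 (m = 108 + 31 = 139)
m*P(6 - 1*(-5), l) = 139*(-4) = -556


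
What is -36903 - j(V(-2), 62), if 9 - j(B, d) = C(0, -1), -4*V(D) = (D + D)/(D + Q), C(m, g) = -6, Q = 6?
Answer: -36918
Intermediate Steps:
V(D) = -D/(2*(6 + D)) (V(D) = -(D + D)/(4*(D + 6)) = -2*D/(4*(6 + D)) = -D/(2*(6 + D)))
j(B, d) = 15 (j(B, d) = 9 - 1*(-6) = 9 + 6 = 15)
-36903 - j(V(-2), 62) = -36903 - 1*15 = -36903 - 15 = -36918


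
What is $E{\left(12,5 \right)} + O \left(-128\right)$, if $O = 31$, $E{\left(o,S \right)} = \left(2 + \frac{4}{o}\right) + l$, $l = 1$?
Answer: $- \frac{11894}{3} \approx -3964.7$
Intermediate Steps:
$E{\left(o,S \right)} = 3 + \frac{4}{o}$ ($E{\left(o,S \right)} = \left(2 + \frac{4}{o}\right) + 1 = 3 + \frac{4}{o}$)
$E{\left(12,5 \right)} + O \left(-128\right) = \left(3 + \frac{4}{12}\right) + 31 \left(-128\right) = \left(3 + 4 \cdot \frac{1}{12}\right) - 3968 = \left(3 + \frac{1}{3}\right) - 3968 = \frac{10}{3} - 3968 = - \frac{11894}{3}$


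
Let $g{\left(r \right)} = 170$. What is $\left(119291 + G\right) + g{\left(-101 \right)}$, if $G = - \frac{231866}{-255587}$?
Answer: $\frac{30532910473}{255587} \approx 1.1946 \cdot 10^{5}$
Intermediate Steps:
$G = \frac{231866}{255587}$ ($G = \left(-231866\right) \left(- \frac{1}{255587}\right) = \frac{231866}{255587} \approx 0.90719$)
$\left(119291 + G\right) + g{\left(-101 \right)} = \left(119291 + \frac{231866}{255587}\right) + 170 = \frac{30489460683}{255587} + 170 = \frac{30532910473}{255587}$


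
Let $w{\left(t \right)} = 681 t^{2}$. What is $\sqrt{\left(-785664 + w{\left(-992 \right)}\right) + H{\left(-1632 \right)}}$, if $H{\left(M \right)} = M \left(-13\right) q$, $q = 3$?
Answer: $4 \sqrt{41839098} \approx 25873.0$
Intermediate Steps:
$H{\left(M \right)} = - 39 M$ ($H{\left(M \right)} = M \left(-13\right) 3 = - 13 M 3 = - 39 M$)
$\sqrt{\left(-785664 + w{\left(-992 \right)}\right) + H{\left(-1632 \right)}} = \sqrt{\left(-785664 + 681 \left(-992\right)^{2}\right) - -63648} = \sqrt{\left(-785664 + 681 \cdot 984064\right) + 63648} = \sqrt{\left(-785664 + 670147584\right) + 63648} = \sqrt{669361920 + 63648} = \sqrt{669425568} = 4 \sqrt{41839098}$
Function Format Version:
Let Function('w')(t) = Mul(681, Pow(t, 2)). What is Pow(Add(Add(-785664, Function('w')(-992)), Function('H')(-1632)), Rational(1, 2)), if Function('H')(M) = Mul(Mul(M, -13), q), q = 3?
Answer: Mul(4, Pow(41839098, Rational(1, 2))) ≈ 25873.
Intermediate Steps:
Function('H')(M) = Mul(-39, M) (Function('H')(M) = Mul(Mul(M, -13), 3) = Mul(Mul(-13, M), 3) = Mul(-39, M))
Pow(Add(Add(-785664, Function('w')(-992)), Function('H')(-1632)), Rational(1, 2)) = Pow(Add(Add(-785664, Mul(681, Pow(-992, 2))), Mul(-39, -1632)), Rational(1, 2)) = Pow(Add(Add(-785664, Mul(681, 984064)), 63648), Rational(1, 2)) = Pow(Add(Add(-785664, 670147584), 63648), Rational(1, 2)) = Pow(Add(669361920, 63648), Rational(1, 2)) = Pow(669425568, Rational(1, 2)) = Mul(4, Pow(41839098, Rational(1, 2)))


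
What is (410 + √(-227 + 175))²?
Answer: 168048 + 1640*I*√13 ≈ 1.6805e+5 + 5913.1*I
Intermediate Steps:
(410 + √(-227 + 175))² = (410 + √(-52))² = (410 + 2*I*√13)²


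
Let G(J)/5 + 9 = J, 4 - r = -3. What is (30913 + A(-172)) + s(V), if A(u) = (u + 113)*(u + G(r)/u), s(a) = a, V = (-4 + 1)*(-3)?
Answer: 3531725/86 ≈ 41067.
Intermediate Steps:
r = 7 (r = 4 - 1*(-3) = 4 + 3 = 7)
G(J) = -45 + 5*J
V = 9 (V = -3*(-3) = 9)
A(u) = (113 + u)*(u - 10/u) (A(u) = (u + 113)*(u + (-45 + 5*7)/u) = (113 + u)*(u + (-45 + 35)/u) = (113 + u)*(u - 10/u))
(30913 + A(-172)) + s(V) = (30913 + (-10 + (-172)**2 - 1130/(-172) + 113*(-172))) + 9 = (30913 + (-10 + 29584 - 1130*(-1/172) - 19436)) + 9 = (30913 + (-10 + 29584 + 565/86 - 19436)) + 9 = (30913 + 872433/86) + 9 = 3530951/86 + 9 = 3531725/86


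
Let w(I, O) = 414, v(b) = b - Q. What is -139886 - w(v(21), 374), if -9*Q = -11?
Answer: -140300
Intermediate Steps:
Q = 11/9 (Q = -⅑*(-11) = 11/9 ≈ 1.2222)
v(b) = -11/9 + b (v(b) = b - 1*11/9 = b - 11/9 = -11/9 + b)
-139886 - w(v(21), 374) = -139886 - 1*414 = -139886 - 414 = -140300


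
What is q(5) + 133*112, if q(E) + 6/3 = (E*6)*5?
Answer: 15044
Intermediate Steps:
q(E) = -2 + 30*E (q(E) = -2 + (E*6)*5 = -2 + (6*E)*5 = -2 + 30*E)
q(5) + 133*112 = (-2 + 30*5) + 133*112 = (-2 + 150) + 14896 = 148 + 14896 = 15044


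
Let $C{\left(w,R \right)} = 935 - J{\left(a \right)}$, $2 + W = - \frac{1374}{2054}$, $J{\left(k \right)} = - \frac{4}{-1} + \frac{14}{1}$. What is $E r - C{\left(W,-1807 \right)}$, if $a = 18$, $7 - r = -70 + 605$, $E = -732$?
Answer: $385579$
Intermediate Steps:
$r = -528$ ($r = 7 - \left(-70 + 605\right) = 7 - 535 = -528$)
$J{\left(k \right)} = 18$ ($J{\left(k \right)} = \left(-4\right) \left(-1\right) + 14 \cdot 1 = 4 + 14 = 18$)
$W = - \frac{2741}{1027}$ ($W = -2 - \frac{1374}{2054} = -2 - \frac{687}{1027} = - \frac{2741}{1027} \approx -2.6689$)
$C{\left(w,R \right)} = 917$ ($C{\left(w,R \right)} = 935 - 18 = 917$)
$E r - C{\left(W,-1807 \right)} = \left(-732\right) \left(-528\right) - 917 = 386496 - 917 = 385579$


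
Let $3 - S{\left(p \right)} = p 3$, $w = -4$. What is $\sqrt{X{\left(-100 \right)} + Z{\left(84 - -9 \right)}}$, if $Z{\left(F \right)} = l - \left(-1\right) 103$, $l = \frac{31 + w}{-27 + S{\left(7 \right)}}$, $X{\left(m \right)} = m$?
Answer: $\frac{2 \sqrt{15}}{5} \approx 1.5492$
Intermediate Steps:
$S{\left(p \right)} = 3 - 3 p$ ($S{\left(p \right)} = 3 - p 3 = 3 - 3 p$)
$l = - \frac{3}{5}$ ($l = \frac{31 - 4}{-27 + \left(3 - 21\right)} = \frac{27}{-27 + \left(3 - 21\right)} = \frac{27}{-27 - 18} = \frac{27}{-45} = 27 \left(- \frac{1}{45}\right) = - \frac{3}{5} \approx -0.6$)
$Z{\left(F \right)} = \frac{512}{5}$ ($Z{\left(F \right)} = - \frac{3}{5} - \left(-1\right) 103 = - \frac{3}{5} - -103 = - \frac{3}{5} + 103 = \frac{512}{5}$)
$\sqrt{X{\left(-100 \right)} + Z{\left(84 - -9 \right)}} = \sqrt{-100 + \frac{512}{5}} = \sqrt{\frac{12}{5}} = \frac{2 \sqrt{15}}{5}$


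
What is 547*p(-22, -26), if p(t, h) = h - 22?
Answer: -26256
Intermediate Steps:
p(t, h) = -22 + h
547*p(-22, -26) = 547*(-22 - 26) = 547*(-48) = -26256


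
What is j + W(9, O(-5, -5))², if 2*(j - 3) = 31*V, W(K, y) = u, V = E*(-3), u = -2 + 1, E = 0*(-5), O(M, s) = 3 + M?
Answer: 4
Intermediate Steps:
E = 0
u = -1
V = 0 (V = 0*(-3) = 0)
W(K, y) = -1
j = 3 (j = 3 + (31*0)/2 = 3 + (½)*0 = 3 + 0 = 3)
j + W(9, O(-5, -5))² = 3 + (-1)² = 3 + 1 = 4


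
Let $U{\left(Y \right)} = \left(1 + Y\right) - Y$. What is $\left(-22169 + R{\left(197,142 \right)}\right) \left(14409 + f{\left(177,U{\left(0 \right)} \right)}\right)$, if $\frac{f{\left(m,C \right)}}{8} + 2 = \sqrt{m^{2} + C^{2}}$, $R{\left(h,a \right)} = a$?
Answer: $-317034611 - 176216 \sqrt{31330} \approx -3.4823 \cdot 10^{8}$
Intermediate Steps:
$U{\left(Y \right)} = 1$
$f{\left(m,C \right)} = -16 + 8 \sqrt{C^{2} + m^{2}}$ ($f{\left(m,C \right)} = -16 + 8 \sqrt{m^{2} + C^{2}} = -16 + 8 \sqrt{C^{2} + m^{2}}$)
$\left(-22169 + R{\left(197,142 \right)}\right) \left(14409 + f{\left(177,U{\left(0 \right)} \right)}\right) = \left(-22169 + 142\right) \left(14409 - \left(16 - 8 \sqrt{1^{2} + 177^{2}}\right)\right) = - 22027 \left(14409 - \left(16 - 8 \sqrt{1 + 31329}\right)\right) = - 22027 \left(14409 - \left(16 - 8 \sqrt{31330}\right)\right) = - 22027 \left(14393 + 8 \sqrt{31330}\right) = -317034611 - 176216 \sqrt{31330}$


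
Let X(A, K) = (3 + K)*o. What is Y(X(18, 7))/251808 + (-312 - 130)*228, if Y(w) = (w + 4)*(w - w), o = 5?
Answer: -100776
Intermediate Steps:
X(A, K) = 15 + 5*K (X(A, K) = (3 + K)*5 = 15 + 5*K)
Y(w) = 0 (Y(w) = (4 + w)*0 = 0)
Y(X(18, 7))/251808 + (-312 - 130)*228 = 0/251808 + (-312 - 130)*228 = 0*(1/251808) - 442*228 = 0 - 100776 = -100776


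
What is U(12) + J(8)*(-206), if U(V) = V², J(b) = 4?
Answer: -680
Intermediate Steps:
U(12) + J(8)*(-206) = 12² + 4*(-206) = 144 - 824 = -680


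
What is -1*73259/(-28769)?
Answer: 73259/28769 ≈ 2.5465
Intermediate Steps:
-1*73259/(-28769) = -73259*(-1/28769) = 73259/28769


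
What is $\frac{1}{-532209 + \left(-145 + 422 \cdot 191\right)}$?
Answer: $- \frac{1}{451752} \approx -2.2136 \cdot 10^{-6}$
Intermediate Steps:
$\frac{1}{-532209 + \left(-145 + 422 \cdot 191\right)} = \frac{1}{-532209 + \left(-145 + 80602\right)} = \frac{1}{-532209 + 80457} = \frac{1}{-451752} = - \frac{1}{451752}$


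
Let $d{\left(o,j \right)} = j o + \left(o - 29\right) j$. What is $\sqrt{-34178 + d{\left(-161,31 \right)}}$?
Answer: $i \sqrt{45059} \approx 212.27 i$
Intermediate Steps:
$d{\left(o,j \right)} = j o + j \left(-29 + o\right)$ ($d{\left(o,j \right)} = j o + \left(-29 + o\right) j = j o + j \left(-29 + o\right)$)
$\sqrt{-34178 + d{\left(-161,31 \right)}} = \sqrt{-34178 + 31 \left(-29 + 2 \left(-161\right)\right)} = \sqrt{-34178 + 31 \left(-29 - 322\right)} = \sqrt{-34178 + 31 \left(-351\right)} = \sqrt{-34178 - 10881} = \sqrt{-45059} = i \sqrt{45059}$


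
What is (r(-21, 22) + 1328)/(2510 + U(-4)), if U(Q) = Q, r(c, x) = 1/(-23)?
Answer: 30543/57638 ≈ 0.52991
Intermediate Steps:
r(c, x) = -1/23
(r(-21, 22) + 1328)/(2510 + U(-4)) = (-1/23 + 1328)/(2510 - 4) = (30543/23)/2506 = (30543/23)*(1/2506) = 30543/57638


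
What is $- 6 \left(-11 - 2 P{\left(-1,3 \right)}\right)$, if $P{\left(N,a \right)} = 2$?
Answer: $90$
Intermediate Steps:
$- 6 \left(-11 - 2 P{\left(-1,3 \right)}\right) = - 6 \left(-11 - 4\right) = \left(-6\right) \left(-15\right) = 90$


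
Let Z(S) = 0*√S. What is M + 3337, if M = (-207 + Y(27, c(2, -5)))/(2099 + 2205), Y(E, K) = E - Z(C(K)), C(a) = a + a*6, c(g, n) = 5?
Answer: 3590567/1076 ≈ 3337.0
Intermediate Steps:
C(a) = 7*a (C(a) = a + 6*a = 7*a)
Z(S) = 0
Y(E, K) = E (Y(E, K) = E - 1*0 = E + 0 = E)
M = -45/1076 (M = (-207 + 27)/(2099 + 2205) = -180/4304 = -180*1/4304 = -45/1076 ≈ -0.041822)
M + 3337 = -45/1076 + 3337 = 3590567/1076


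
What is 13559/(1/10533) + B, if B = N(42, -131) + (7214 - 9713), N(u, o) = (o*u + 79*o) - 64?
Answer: 142798533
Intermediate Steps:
N(u, o) = -64 + 79*o + o*u (N(u, o) = (79*o + o*u) - 64 = -64 + 79*o + o*u)
B = -18414 (B = (-64 + 79*(-131) - 131*42) + (7214 - 9713) = (-64 - 10349 - 5502) - 2499 = -15915 - 2499 = -18414)
13559/(1/10533) + B = 13559/(1/10533) - 18414 = 13559*10533 - 18414 = 142816947 - 18414 = 142798533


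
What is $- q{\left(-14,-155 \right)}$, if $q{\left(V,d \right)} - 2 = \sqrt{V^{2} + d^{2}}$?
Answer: $-2 - \sqrt{24221} \approx -157.63$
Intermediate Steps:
$q{\left(V,d \right)} = 2 + \sqrt{V^{2} + d^{2}}$
$- q{\left(-14,-155 \right)} = - (2 + \sqrt{\left(-14\right)^{2} + \left(-155\right)^{2}}) = - (2 + \sqrt{196 + 24025}) = - (2 + \sqrt{24221}) = -2 - \sqrt{24221}$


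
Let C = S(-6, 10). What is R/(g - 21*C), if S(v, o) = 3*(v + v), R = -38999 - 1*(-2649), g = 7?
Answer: -36350/763 ≈ -47.641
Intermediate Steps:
R = -36350 (R = -38999 + 2649 = -36350)
S(v, o) = 6*v (S(v, o) = 3*(2*v) = 6*v)
C = -36 (C = 6*(-6) = -36)
R/(g - 21*C) = -36350/(7 - 21*(-36)) = -36350/(7 + 756) = -36350/763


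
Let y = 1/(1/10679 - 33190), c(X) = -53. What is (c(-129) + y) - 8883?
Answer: -3167240187103/354436009 ≈ -8936.0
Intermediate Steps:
y = -10679/354436009 (y = 1/(1/10679 - 33190) = 1/(-354436009/10679) = -10679/354436009 ≈ -3.0130e-5)
(c(-129) + y) - 8883 = (-53 - 10679/354436009) - 8883 = -18785119156/354436009 - 8883 = -3167240187103/354436009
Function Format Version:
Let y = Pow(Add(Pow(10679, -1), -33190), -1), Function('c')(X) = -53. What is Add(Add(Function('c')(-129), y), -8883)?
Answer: Rational(-3167240187103, 354436009) ≈ -8936.0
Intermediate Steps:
y = Rational(-10679, 354436009) (y = Pow(Add(Rational(1, 10679), -33190), -1) = Pow(Rational(-354436009, 10679), -1) = Rational(-10679, 354436009) ≈ -3.0130e-5)
Add(Add(Function('c')(-129), y), -8883) = Add(Add(-53, Rational(-10679, 354436009)), -8883) = Add(Rational(-18785119156, 354436009), -8883) = Rational(-3167240187103, 354436009)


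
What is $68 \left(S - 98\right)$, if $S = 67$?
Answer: $-2108$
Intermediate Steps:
$68 \left(S - 98\right) = 68 \left(67 - 98\right) = 68 \left(-31\right) = -2108$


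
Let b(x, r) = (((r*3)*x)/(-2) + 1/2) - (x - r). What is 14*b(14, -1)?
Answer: 91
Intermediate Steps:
b(x, r) = ½ + r - x - 3*r*x/2 (b(x, r) = (((3*r)*x)*(-½) + 1*(½)) + (r - x) = ((3*r*x)*(-½) + ½) + (r - x) = (-3*r*x/2 + ½) + (r - x) = (½ - 3*r*x/2) + (r - x) = ½ + r - x - 3*r*x/2)
14*b(14, -1) = 14*(½ - 1 - 1*14 - 3/2*(-1)*14) = 14*(½ - 1 - 14 + 21) = 14*(13/2) = 91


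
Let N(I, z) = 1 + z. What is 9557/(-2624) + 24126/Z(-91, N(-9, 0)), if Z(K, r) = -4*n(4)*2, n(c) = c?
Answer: -1987889/2624 ≈ -757.58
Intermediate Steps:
Z(K, r) = -32 (Z(K, r) = -4*4*2 = -16*2 = -32)
9557/(-2624) + 24126/Z(-91, N(-9, 0)) = 9557/(-2624) + 24126/(-32) = 9557*(-1/2624) + 24126*(-1/32) = -9557/2624 - 12063/16 = -1987889/2624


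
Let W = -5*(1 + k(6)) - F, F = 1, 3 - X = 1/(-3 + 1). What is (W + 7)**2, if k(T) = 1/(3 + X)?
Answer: 9/169 ≈ 0.053254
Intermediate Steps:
X = 7/2 (X = 3 - 1/(-3 + 1) = 3 - 1/(-2) = 3 - 1*(-1/2) = 3 + 1/2 = 7/2 ≈ 3.5000)
k(T) = 2/13 (k(T) = 1/(3 + 7/2) = 1/(13/2) = 2/13)
W = -88/13 (W = -5*(1 + 2/13) - 1*1 = -5*15/13 - 1 = -75/13 - 1 = -88/13 ≈ -6.7692)
(W + 7)**2 = (-88/13 + 7)**2 = (3/13)**2 = 9/169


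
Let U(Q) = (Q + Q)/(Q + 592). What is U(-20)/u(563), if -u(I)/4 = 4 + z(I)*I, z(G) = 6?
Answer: 5/967252 ≈ 5.1693e-6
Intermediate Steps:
U(Q) = 2*Q/(592 + Q) (U(Q) = (2*Q)/(592 + Q) = 2*Q/(592 + Q))
u(I) = -16 - 24*I (u(I) = -4*(4 + 6*I) = -16 - 24*I)
U(-20)/u(563) = (2*(-20)/(592 - 20))/(-16 - 24*563) = (2*(-20)/572)/(-16 - 13512) = (2*(-20)*(1/572))/(-13528) = -10/143*(-1/13528) = 5/967252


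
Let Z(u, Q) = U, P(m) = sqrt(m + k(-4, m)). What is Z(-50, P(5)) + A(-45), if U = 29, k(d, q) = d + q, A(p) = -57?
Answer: -28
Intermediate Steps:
P(m) = sqrt(-4 + 2*m) (P(m) = sqrt(m + (-4 + m)) = sqrt(-4 + 2*m))
Z(u, Q) = 29
Z(-50, P(5)) + A(-45) = 29 - 57 = -28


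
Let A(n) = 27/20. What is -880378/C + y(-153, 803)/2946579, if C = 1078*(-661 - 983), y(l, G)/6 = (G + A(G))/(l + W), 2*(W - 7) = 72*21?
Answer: 164834539828612/331815955472925 ≈ 0.49677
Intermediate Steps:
A(n) = 27/20 (A(n) = 27*(1/20) = 27/20)
W = 763 (W = 7 + (72*21)/2 = 7 + (½)*1512 = 7 + 756 = 763)
y(l, G) = 6*(27/20 + G)/(763 + l) (y(l, G) = 6*((G + 27/20)/(l + 763)) = 6*((27/20 + G)/(763 + l)) = 6*(27/20 + G)/(763 + l))
C = -1772232 (C = 1078*(-1644) = -1772232)
-880378/C + y(-153, 803)/2946579 = -880378/(-1772232) + (3*(27 + 20*803)/(10*(763 - 153)))/2946579 = -880378*(-1/1772232) + ((3/10)*(27 + 16060)/610)*(1/2946579) = 440189/886116 + ((3/10)*(1/610)*16087)*(1/2946579) = 440189/886116 + (48261/6100)*(1/2946579) = 440189/886116 + 16087/5991377300 = 164834539828612/331815955472925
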